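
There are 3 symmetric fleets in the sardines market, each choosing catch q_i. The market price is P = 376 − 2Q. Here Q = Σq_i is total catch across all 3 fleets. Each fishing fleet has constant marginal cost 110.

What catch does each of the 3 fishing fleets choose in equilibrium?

33.25

A representative fishing fleet's profit is π_i = q_i(376 − 2Q) − 110q_i, with Q = q_i + Σ_{j≠i} q_j.
First-order condition: 266 − 4q_i − 2Σ_{j≠i} q_j = 0.
Imposing symmetry (q_j = q for all j) turns Σ_{j≠i} q_j into 2q, so 266 = 8q and q = 33.25.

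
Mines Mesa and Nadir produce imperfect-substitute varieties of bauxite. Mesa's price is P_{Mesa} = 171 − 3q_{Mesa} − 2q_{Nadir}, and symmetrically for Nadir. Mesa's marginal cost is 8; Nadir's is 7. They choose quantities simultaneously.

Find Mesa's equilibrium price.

Mine Mesa's profit: π = q_{Mesa}(171 − 3q_{Mesa} − 2q_{Nadir}) − 8q_{Mesa}.
∂π/∂q_{Mesa} = 163 − 6q_{Mesa} − 2q_{Nadir} = 0 ⇒ q_{Mesa} = 163/6 − (1/3)q_{Nadir}.
Similarly q_{Nadir} = 82/3 − (1/3)q_{Mesa}.
Solving the two reaction functions simultaneously: (1 − (−1/3)(−1/3))q_{Mesa} = 163/6 − (1/3)·(82/3), so (8/9)q_{Mesa} = 325/18 and q_{Mesa} = 20.3125.
Then q_{Nadir} = 82/3 − (1/3)·20.3125 = 20.5625.
P_{Mesa} = 171 − 3·20.3125 − 2·20.5625 = 68.9375.

68.9375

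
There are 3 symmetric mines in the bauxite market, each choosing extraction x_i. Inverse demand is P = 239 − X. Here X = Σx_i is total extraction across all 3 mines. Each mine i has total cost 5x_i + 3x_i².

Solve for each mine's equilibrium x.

A representative mine's profit is π_i = x_i(239 − X) − 5x_i − 3x_i², with X = x_i + Σ_{j≠i} x_j.
First-order condition: 234 − 8x_i − Σ_{j≠i} x_j = 0.
With identical mines, set every x_j = x: then 234 − 8x − 2x = 0, i.e. x = 234/10 = 23.4.

23.4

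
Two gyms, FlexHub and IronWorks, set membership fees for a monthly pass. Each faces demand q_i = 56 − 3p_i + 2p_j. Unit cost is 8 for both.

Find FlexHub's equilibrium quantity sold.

36

FlexHub's profit: π = (p_{FlexHub} − 8)(56 − 3p_{FlexHub} + 2p_{IronWorks}).
∂π/∂p_{FlexHub} = 80 − 6p_{FlexHub} + 2p_{IronWorks} = 0 ⇒ p_{FlexHub} = 40/3 + (1/3)p_{IronWorks}.
The game is symmetric, so in equilibrium p_{IronWorks} = p_{FlexHub}: the reaction function gives (2/3)p_{FlexHub} = 40/3, hence p_{FlexHub} = 20.
q_{FlexHub} = 56 − 3·20 + 2·20 = 36.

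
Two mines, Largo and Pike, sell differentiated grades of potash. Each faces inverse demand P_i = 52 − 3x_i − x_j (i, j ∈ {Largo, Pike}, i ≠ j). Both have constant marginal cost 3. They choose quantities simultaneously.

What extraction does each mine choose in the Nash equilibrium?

Mine Largo's profit: π = x_{Largo}(52 − 3x_{Largo} − x_{Pike}) − 3x_{Largo}.
∂π/∂x_{Largo} = 49 − 6x_{Largo} − x_{Pike} = 0 ⇒ x_{Largo} = 49/6 − (1/6)x_{Pike}.
The game is symmetric, so in equilibrium x_{Pike} = x_{Largo}: the reaction function gives (7/6)x_{Largo} = 49/6, hence x_{Largo} = 7.

7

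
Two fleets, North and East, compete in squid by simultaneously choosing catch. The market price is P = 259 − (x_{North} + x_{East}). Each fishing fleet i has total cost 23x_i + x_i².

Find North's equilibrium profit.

Fishing fleet North's profit: π = x_{North}(259 − (x_{North} + x_{East})) − 23x_{North} − x_{North}².
∂π/∂x_{North} = 236 − 4x_{North} − x_{East} = 0, so x_{North} = 59 − 0.25x_{East}.
Setting x_{North} = x_{East} in the reaction function: x_{North} = 59 − 0.25x_{North}, so x_{North} = 59 / 1.25 = 47.2.
Price P = 259 − 94.4 = 164.6.
North's profit: (164.6 − 23)·47.2 − (47.2)² = 4455.68.

4455.68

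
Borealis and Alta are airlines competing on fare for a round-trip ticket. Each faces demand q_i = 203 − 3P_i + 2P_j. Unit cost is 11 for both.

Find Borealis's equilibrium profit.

Borealis's profit: π = (P_{Borealis} − 11)(203 − 3P_{Borealis} + 2P_{Alta}).
∂π/∂P_{Borealis} = 236 − 6P_{Borealis} + 2P_{Alta} = 0 ⇒ P_{Borealis} = 118/3 + (1/3)P_{Alta}.
The game is symmetric, so in equilibrium P_{Alta} = P_{Borealis}: the reaction function gives (2/3)P_{Borealis} = 118/3, hence P_{Borealis} = 59.
q_{Borealis} = 203 − 3·59 + 2·59 = 144.
Profit = (59 − 11)·144 = 6912.

6912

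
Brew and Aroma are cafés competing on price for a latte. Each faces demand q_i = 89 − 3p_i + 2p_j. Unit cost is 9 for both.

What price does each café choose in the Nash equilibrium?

Brew's profit: π = (p_{Brew} − 9)(89 − 3p_{Brew} + 2p_{Aroma}).
∂π/∂p_{Brew} = 116 − 6p_{Brew} + 2p_{Aroma} = 0 ⇒ p_{Brew} = 58/3 + (1/3)p_{Aroma}.
By symmetry p_{Aroma} = p_{Brew}; substituting into the reaction function, (2/3)p_{Brew} = 58/3 and p_{Brew} = 29.

29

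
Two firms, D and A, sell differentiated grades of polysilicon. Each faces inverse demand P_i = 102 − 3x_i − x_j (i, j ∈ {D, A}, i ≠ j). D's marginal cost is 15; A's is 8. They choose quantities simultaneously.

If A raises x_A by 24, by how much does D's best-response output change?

Firm D's profit: π = x_D(102 − 3x_D − x_A) − 15x_D.
∂π/∂x_D = 87 − 6x_D − x_A = 0 ⇒ x_D = 14.5 − (1/6)x_A.
The reaction-function slope is −1/6, so a 24-unit rise in x_A moves x_D by −1/6 × 24 = −4. D's best response falls — the actions are strategic substitutes.

-4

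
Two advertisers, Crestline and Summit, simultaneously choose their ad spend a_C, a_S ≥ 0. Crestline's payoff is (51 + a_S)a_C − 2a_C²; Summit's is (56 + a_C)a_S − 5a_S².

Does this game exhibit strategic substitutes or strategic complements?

Expanding Crestline's payoff: 51a_C + a_Sa_C − 2a_C².
∂π/∂a_C = 51 + a_S − 4a_C = 0, so a_C = 12.75 + 0.25a_S.
The best-response slope da_C/da_S = 0.25 > 0: the reaction function is upward-sloping, so the choices are strategic complements.

strategic complements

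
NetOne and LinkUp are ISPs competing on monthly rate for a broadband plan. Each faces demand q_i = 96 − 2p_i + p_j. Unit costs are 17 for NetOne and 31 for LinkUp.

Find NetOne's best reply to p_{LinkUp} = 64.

48.5

NetOne's profit: π = (p_{NetOne} − 17)(96 − 2p_{NetOne} + p_{LinkUp}).
∂π/∂p_{NetOne} = 130 − 4p_{NetOne} + p_{LinkUp} = 0 ⇒ p_{NetOne} = 32.5 + 0.25p_{LinkUp}.
At p_{LinkUp} = 64: p_{NetOne} = 32.5 + 0.25·64 = 48.5.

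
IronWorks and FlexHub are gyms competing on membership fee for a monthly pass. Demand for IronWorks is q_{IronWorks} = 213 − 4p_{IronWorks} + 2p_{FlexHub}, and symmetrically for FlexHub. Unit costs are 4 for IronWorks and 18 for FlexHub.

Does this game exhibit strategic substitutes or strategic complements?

IronWorks's profit: π = (p_{IronWorks} − 4)(213 − 4p_{IronWorks} + 2p_{FlexHub}).
∂π/∂p_{IronWorks} = 229 − 8p_{IronWorks} + 2p_{FlexHub} = 0 ⇒ p_{IronWorks} = 28.625 + 0.25p_{FlexHub}.
The best-response slope dp_{IronWorks}/dp_{FlexHub} = 0.25 > 0: the reaction function is upward-sloping, so the choices are strategic complements.

strategic complements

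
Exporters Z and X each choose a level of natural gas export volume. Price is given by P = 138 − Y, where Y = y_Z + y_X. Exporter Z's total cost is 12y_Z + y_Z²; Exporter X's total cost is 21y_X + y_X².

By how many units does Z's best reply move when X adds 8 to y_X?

-2

Exporter Z's profit: π = y_Z(138 − (y_Z + y_X)) − 12y_Z − y_Z².
∂π/∂y_Z = 126 − 4y_Z − y_X = 0, so y_Z = 31.5 − 0.25y_X.
The reaction-function slope is −0.25, so an 8-unit rise in y_X moves y_Z by −0.25 × 8 = −2. Z's best response falls — the actions are strategic substitutes.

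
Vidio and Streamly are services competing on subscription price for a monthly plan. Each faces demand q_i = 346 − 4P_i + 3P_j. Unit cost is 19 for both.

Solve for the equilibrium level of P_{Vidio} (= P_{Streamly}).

Vidio's profit: π = (P_{Vidio} − 19)(346 − 4P_{Vidio} + 3P_{Streamly}).
∂π/∂P_{Vidio} = 422 − 8P_{Vidio} + 3P_{Streamly} = 0 ⇒ P_{Vidio} = 52.75 + 0.375P_{Streamly}.
By symmetry P_{Streamly} = P_{Vidio}; substituting into the reaction function, 0.625P_{Vidio} = 52.75 and P_{Vidio} = 84.4.

84.4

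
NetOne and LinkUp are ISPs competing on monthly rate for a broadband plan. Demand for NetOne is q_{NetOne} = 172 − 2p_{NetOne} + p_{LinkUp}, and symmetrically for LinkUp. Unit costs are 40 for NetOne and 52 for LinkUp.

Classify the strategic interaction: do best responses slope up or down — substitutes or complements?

strategic complements

NetOne's profit: π = (p_{NetOne} − 40)(172 − 2p_{NetOne} + p_{LinkUp}).
∂π/∂p_{NetOne} = 252 − 4p_{NetOne} + p_{LinkUp} = 0 ⇒ p_{NetOne} = 63 + 0.25p_{LinkUp}.
The best-response slope dp_{NetOne}/dp_{LinkUp} = 0.25 > 0: the reaction function is upward-sloping, so the choices are strategic complements.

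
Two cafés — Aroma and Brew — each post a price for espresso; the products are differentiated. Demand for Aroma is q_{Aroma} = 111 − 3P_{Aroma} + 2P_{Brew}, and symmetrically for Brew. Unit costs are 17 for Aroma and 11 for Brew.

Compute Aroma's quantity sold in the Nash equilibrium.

Aroma's profit: π = (P_{Aroma} − 17)(111 − 3P_{Aroma} + 2P_{Brew}).
∂π/∂P_{Aroma} = 162 − 6P_{Aroma} + 2P_{Brew} = 0 ⇒ P_{Aroma} = 27 + (1/3)P_{Brew}.
Similarly P_{Brew} = 24 + (1/3)P_{Aroma}.
Substituting the second reaction function into the first: P_{Aroma} = 27 + (1/3)(24 + (1/3)P_{Aroma}), which gives (8/9)P_{Aroma} = 35 ⇒ P_{Aroma} = 39.375.
Then P_{Brew} = 24 + (1/3)·39.375 = 37.125.
q_{Aroma} = 111 − 3·39.375 + 2·37.125 = 67.125.

67.125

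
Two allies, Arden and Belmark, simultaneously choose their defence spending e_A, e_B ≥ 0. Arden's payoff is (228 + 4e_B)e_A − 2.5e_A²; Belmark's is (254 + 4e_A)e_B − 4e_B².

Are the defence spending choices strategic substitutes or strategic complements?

Expanding Arden's payoff: 228e_A + 4e_Be_A − 2.5e_A².
∂π/∂e_A = 228 + 4e_B − 5e_A = 0, so e_A = 45.6 + 0.8e_B.
The best-response slope de_A/de_B = 0.8 > 0: the reaction function is upward-sloping, so the choices are strategic complements.

strategic complements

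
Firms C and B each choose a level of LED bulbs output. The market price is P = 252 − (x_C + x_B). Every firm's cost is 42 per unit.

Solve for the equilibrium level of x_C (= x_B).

70

Firm C's profit: π = x_C(252 − (x_C + x_B)) − 42x_C.
∂π/∂x_C = 210 − 2x_C − x_B = 0, so x_C = 105 − 0.5x_B.
By symmetry x_B = x_C; substituting into the reaction function, 1.5x_C = 105 and x_C = 70.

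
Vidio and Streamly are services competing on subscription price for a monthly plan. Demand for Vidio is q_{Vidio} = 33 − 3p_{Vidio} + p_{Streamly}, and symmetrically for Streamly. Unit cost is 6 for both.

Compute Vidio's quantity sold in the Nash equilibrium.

12.6

Vidio's profit: π = (p_{Vidio} − 6)(33 − 3p_{Vidio} + p_{Streamly}).
∂π/∂p_{Vidio} = 51 − 6p_{Vidio} + p_{Streamly} = 0 ⇒ p_{Vidio} = 8.5 + (1/6)p_{Streamly}.
Setting p_{Vidio} = p_{Streamly} in the reaction function: p_{Vidio} = 8.5 + (1/6)p_{Vidio}, so p_{Vidio} = 8.5 / (5/6) = 10.2.
q_{Vidio} = 33 − 3·10.2 + 10.2 = 12.6.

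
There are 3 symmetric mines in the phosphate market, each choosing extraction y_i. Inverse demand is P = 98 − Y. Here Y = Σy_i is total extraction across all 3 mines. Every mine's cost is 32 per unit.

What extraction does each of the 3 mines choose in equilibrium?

A representative mine's profit is π_i = y_i(98 − Y) − 32y_i, with Y = y_i + Σ_{j≠i} y_j.
First-order condition: 66 − 2y_i − Σ_{j≠i} y_j = 0.
In a symmetric equilibrium every mine chooses the same y, so Σ_{j≠i} y_j = 2y. The condition becomes 66 − 4y = 0, giving y = 66/4 = 16.5.

16.5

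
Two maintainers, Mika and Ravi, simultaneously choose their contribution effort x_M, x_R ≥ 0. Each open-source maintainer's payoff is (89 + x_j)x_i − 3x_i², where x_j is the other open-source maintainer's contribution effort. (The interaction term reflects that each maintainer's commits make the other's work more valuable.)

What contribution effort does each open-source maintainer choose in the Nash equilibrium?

Mika's payoff is (89 + x_R)x_M − 3x_M².
∂π/∂x_M = 89 + x_R − 6x_M = 0, so x_M = 89/6 + (1/6)x_R.
By symmetry x_R = x_M; substituting into the reaction function, (5/6)x_M = 89/6 and x_M = 17.8.

17.8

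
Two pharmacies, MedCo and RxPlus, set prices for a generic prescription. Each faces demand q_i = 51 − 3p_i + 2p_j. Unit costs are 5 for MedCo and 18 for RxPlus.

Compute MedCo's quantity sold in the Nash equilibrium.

41.8125

MedCo's profit: π = (p_{MedCo} − 5)(51 − 3p_{MedCo} + 2p_{RxPlus}).
∂π/∂p_{MedCo} = 66 − 6p_{MedCo} + 2p_{RxPlus} = 0 ⇒ p_{MedCo} = 11 + (1/3)p_{RxPlus}.
Similarly p_{RxPlus} = 17.5 + (1/3)p_{MedCo}.
Solving the two reaction functions simultaneously: (1 − (1/3)(1/3))p_{MedCo} = 11 + (1/3)·17.5, so (8/9)p_{MedCo} = 101/6 and p_{MedCo} = 18.9375.
Then p_{RxPlus} = 17.5 + (1/3)·18.9375 = 23.8125.
q_{MedCo} = 51 − 3·18.9375 + 2·23.8125 = 41.8125.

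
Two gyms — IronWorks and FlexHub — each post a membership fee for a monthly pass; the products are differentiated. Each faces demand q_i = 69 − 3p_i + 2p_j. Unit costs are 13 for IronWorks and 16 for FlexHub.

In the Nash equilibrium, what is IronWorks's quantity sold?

IronWorks's profit: π = (p_{IronWorks} − 13)(69 − 3p_{IronWorks} + 2p_{FlexHub}).
∂π/∂p_{IronWorks} = 108 − 6p_{IronWorks} + 2p_{FlexHub} = 0 ⇒ p_{IronWorks} = 18 + (1/3)p_{FlexHub}.
Similarly p_{FlexHub} = 19.5 + (1/3)p_{IronWorks}.
Plugging p_{FlexHub} into IronWorks's best response: p_{IronWorks} = 18 + (1/3)(19.5 + (1/3)p_{IronWorks}) ⇒ (8/9)p_{IronWorks} = 24.5, so p_{IronWorks} = 27.5625.
Then p_{FlexHub} = 19.5 + (1/3)·27.5625 = 28.6875.
q_{IronWorks} = 69 − 3·27.5625 + 2·28.6875 = 43.6875.

43.6875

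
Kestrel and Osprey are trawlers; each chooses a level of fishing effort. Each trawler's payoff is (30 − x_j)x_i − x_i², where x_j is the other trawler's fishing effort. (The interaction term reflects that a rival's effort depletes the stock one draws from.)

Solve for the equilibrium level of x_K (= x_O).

10

Kestrel's payoff is (30 − x_O)x_K − x_K².
∂π/∂x_K = 30 − x_O − 2x_K = 0, so x_K = 15 − 0.5x_O.
Setting x_K = x_O in the reaction function: x_K = 15 − 0.5x_K, so x_K = 15 / 1.5 = 10.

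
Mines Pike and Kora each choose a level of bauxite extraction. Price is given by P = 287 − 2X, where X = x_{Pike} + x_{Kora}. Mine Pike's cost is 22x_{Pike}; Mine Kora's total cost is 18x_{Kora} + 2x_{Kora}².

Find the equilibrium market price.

135

Mine Pike's profit: π = x_{Pike}(287 − 2(x_{Pike} + x_{Kora})) − 22x_{Pike}.
∂π/∂x_{Pike} = 265 − 4x_{Pike} − 2x_{Kora} = 0, so x_{Pike} = 66.25 − 0.5x_{Kora}.
For Kora: ∂π/∂x_{Kora} = 269 − 8x_{Kora} − 2x_{Pike} = 0 ⇒ x_{Kora} = 33.625 − 0.25x_{Pike}.
Substituting the second reaction function into the first: x_{Pike} = 66.25 − 0.5(33.625 − 0.25x_{Pike}), which gives 0.875x_{Pike} = 49.4375 ⇒ x_{Pike} = 56.5.
Then x_{Kora} = 33.625 − 0.25·56.5 = 19.5.
Equilibrium price: P = 287 − 2·76 = 135.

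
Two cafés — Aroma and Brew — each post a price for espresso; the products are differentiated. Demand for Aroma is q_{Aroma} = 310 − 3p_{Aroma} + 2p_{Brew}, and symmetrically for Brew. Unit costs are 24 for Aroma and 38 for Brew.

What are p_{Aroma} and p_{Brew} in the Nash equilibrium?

98.125, 103.375

Aroma's profit: π = (p_{Aroma} − 24)(310 − 3p_{Aroma} + 2p_{Brew}).
∂π/∂p_{Aroma} = 382 − 6p_{Aroma} + 2p_{Brew} = 0 ⇒ p_{Aroma} = 191/3 + (1/3)p_{Brew}.
Similarly p_{Brew} = 212/3 + (1/3)p_{Aroma}.
Plugging p_{Brew} into Aroma's best response: p_{Aroma} = 191/3 + (1/3)(212/3 + (1/3)p_{Aroma}) ⇒ (8/9)p_{Aroma} = 785/9, so p_{Aroma} = 98.125.
Then p_{Brew} = 212/3 + (1/3)·98.125 = 103.375.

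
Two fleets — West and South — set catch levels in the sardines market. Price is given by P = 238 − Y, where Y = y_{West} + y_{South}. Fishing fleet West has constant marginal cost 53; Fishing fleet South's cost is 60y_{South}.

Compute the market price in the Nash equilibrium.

117

Fishing fleet West's profit: π = y_{West}(238 − (y_{West} + y_{South})) − 53y_{West}.
∂π/∂y_{West} = 185 − 2y_{West} − y_{South} = 0, so y_{West} = 92.5 − 0.5y_{South}.
By the same steps for South: y_{South} = 89 − 0.5y_{West}.
Substituting the second reaction function into the first: y_{West} = 92.5 − 0.5(89 − 0.5y_{West}), which gives 0.75y_{West} = 48 ⇒ y_{West} = 64.
Then y_{South} = 89 − 0.5·64 = 57.
Equilibrium price: P = 238 − 121 = 117.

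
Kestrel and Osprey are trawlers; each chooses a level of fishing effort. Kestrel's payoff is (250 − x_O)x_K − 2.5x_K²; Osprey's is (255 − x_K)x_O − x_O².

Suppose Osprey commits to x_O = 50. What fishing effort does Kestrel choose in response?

Expanding Kestrel's payoff: 250x_K − x_Ox_K − 2.5x_K².
∂π/∂x_K = 250 − x_O − 5x_K = 0, so x_K = 50 − 0.2x_O.
At x_O = 50: x_K = 50 − 0.2·50 = 40.

40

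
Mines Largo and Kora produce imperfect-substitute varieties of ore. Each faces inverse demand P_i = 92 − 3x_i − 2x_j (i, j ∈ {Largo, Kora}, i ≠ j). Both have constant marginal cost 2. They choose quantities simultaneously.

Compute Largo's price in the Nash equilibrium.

35.75

Mine Largo's profit: π = x_{Largo}(92 − 3x_{Largo} − 2x_{Kora}) − 2x_{Largo}.
∂π/∂x_{Largo} = 90 − 6x_{Largo} − 2x_{Kora} = 0 ⇒ x_{Largo} = 15 − (1/3)x_{Kora}.
By symmetry x_{Kora} = x_{Largo}; substituting into the reaction function, (4/3)x_{Largo} = 15 and x_{Largo} = 11.25.
P_{Largo} = 92 − 3·11.25 − 2·11.25 = 35.75.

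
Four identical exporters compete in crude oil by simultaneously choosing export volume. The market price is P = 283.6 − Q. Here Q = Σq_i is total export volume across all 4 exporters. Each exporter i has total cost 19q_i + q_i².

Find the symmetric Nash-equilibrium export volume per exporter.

A representative exporter's profit is π_i = q_i(283.6 − Q) − 19q_i − q_i², with Q = q_i + Σ_{j≠i} q_j.
First-order condition: 264.6 − 4q_i − Σ_{j≠i} q_j = 0.
Imposing symmetry (q_j = q for all j) turns Σ_{j≠i} q_j into 3q, so 264.6 = 7q and q = 37.8.

37.8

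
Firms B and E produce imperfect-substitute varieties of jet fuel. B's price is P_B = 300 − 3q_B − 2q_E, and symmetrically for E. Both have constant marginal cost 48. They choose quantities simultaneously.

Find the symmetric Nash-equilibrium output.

Firm B's profit: π = q_B(300 − 3q_B − 2q_E) − 48q_B.
∂π/∂q_B = 252 − 6q_B − 2q_E = 0 ⇒ q_B = 42 − (1/3)q_E.
The game is symmetric, so in equilibrium q_E = q_B: the reaction function gives (4/3)q_B = 42, hence q_B = 31.5.

31.5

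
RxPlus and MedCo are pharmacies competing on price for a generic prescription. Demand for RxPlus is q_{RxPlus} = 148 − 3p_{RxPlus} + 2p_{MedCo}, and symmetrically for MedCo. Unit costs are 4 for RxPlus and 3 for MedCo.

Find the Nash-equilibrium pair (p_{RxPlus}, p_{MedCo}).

39.8125, 39.4375

RxPlus's profit: π = (p_{RxPlus} − 4)(148 − 3p_{RxPlus} + 2p_{MedCo}).
∂π/∂p_{RxPlus} = 160 − 6p_{RxPlus} + 2p_{MedCo} = 0 ⇒ p_{RxPlus} = 80/3 + (1/3)p_{MedCo}.
Similarly p_{MedCo} = 157/6 + (1/3)p_{RxPlus}.
Solving the two reaction functions simultaneously: (1 − (1/3)(1/3))p_{RxPlus} = 80/3 + (1/3)·(157/6), so (8/9)p_{RxPlus} = 637/18 and p_{RxPlus} = 39.8125.
Then p_{MedCo} = 157/6 + (1/3)·39.8125 = 39.4375.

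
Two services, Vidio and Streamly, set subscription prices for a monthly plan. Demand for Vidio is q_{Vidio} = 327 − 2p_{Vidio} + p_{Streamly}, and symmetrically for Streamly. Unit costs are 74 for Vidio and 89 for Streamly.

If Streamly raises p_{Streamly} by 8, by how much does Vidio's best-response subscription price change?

2

Vidio's profit: π = (p_{Vidio} − 74)(327 − 2p_{Vidio} + p_{Streamly}).
∂π/∂p_{Vidio} = 475 − 4p_{Vidio} + p_{Streamly} = 0 ⇒ p_{Vidio} = 118.75 + 0.25p_{Streamly}.
The reaction-function slope is 0.25, so an 8-unit rise in p_{Streamly} moves p_{Vidio} by 0.25 × 8 = 2. Vidio's best response rises — the actions are strategic complements.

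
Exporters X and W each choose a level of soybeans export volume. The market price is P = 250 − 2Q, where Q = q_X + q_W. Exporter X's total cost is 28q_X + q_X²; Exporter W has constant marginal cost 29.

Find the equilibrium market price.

Exporter X's profit: π = q_X(250 − 2(q_X + q_W)) − 28q_X − q_X².
∂π/∂q_X = 222 − 6q_X − 2q_W = 0, so q_X = 37 − (1/3)q_W.
For W: ∂π/∂q_W = 221 − 4q_W − 2q_X = 0 ⇒ q_W = 55.25 − 0.5q_X.
Solving the two reaction functions simultaneously: (1 − (−1/3)(−0.5))q_X = 37 − (1/3)·55.25, so (5/6)q_X = 223/12 and q_X = 22.3.
Then q_W = 55.25 − 0.5·22.3 = 44.1.
Equilibrium price: P = 250 − 2·66.4 = 117.2.

117.2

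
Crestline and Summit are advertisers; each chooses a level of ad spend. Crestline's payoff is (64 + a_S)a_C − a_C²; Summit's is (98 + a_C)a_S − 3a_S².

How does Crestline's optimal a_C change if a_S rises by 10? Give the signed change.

Expanding Crestline's payoff: 64a_C + a_Sa_C − a_C².
∂π/∂a_C = 64 + a_S − 2a_C = 0, so a_C = 32 + 0.5a_S.
The reaction-function slope is 0.5, so a 10-unit rise in a_S moves a_C by 0.5 × 10 = 5. Crestline's best response rises — the actions are strategic complements.

5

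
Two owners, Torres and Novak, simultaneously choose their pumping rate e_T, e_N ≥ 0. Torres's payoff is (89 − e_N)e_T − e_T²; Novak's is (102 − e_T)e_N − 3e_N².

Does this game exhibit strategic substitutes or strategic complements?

strategic substitutes

Expanding Torres's payoff: 89e_T − e_Ne_T − e_T².
∂π/∂e_T = 89 − e_N − 2e_T = 0, so e_T = 44.5 − 0.5e_N.
The best-response slope de_T/de_N = −0.5 < 0: the reaction function is downward-sloping, so the choices are strategic substitutes.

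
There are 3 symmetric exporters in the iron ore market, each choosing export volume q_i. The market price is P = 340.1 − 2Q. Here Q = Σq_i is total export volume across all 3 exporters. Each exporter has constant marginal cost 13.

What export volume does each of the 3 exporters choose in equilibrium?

A representative exporter's profit is π_i = q_i(340.1 − 2Q) − 13q_i, with Q = q_i + Σ_{j≠i} q_j.
First-order condition: 327.1 − 4q_i − 2Σ_{j≠i} q_j = 0.
In a symmetric equilibrium every exporter chooses the same q, so Σ_{j≠i} q_j = 2q. The condition becomes 327.1 − 8q = 0, giving q = 327.1/8 = 40.8875.

40.8875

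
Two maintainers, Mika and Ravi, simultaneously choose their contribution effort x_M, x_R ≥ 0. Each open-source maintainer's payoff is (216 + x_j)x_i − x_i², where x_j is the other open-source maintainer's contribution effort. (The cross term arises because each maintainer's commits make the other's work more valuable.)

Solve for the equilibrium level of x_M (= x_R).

Mika's payoff is (216 + x_R)x_M − x_M².
∂π/∂x_M = 216 + x_R − 2x_M = 0, so x_M = 108 + 0.5x_R.
By symmetry x_R = x_M; substituting into the reaction function, 0.5x_M = 108 and x_M = 216.

216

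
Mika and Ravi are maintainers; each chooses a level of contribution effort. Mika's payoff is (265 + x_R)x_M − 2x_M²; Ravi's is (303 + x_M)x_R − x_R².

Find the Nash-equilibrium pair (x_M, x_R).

Expanding Mika's payoff: 265x_M + x_Rx_M − 2x_M².
∂π/∂x_M = 265 + x_R − 4x_M = 0, so x_M = 66.25 + 0.25x_R.
Likewise for Ravi: x_R = 151.5 + 0.5x_M.
Plugging x_R into Mika's best response: x_M = 66.25 + 0.25(151.5 + 0.5x_M) ⇒ 0.875x_M = 104.125, so x_M = 119.
Then x_R = 151.5 + 0.5·119 = 211.

119, 211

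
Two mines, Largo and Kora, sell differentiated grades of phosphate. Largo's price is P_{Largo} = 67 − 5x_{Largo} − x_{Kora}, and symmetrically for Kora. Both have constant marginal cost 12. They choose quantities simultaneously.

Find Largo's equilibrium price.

37

Mine Largo's profit: π = x_{Largo}(67 − 5x_{Largo} − x_{Kora}) − 12x_{Largo}.
∂π/∂x_{Largo} = 55 − 10x_{Largo} − x_{Kora} = 0 ⇒ x_{Largo} = 5.5 − 0.1x_{Kora}.
Setting x_{Largo} = x_{Kora} in the reaction function: x_{Largo} = 5.5 − 0.1x_{Largo}, so x_{Largo} = 5.5 / 1.1 = 5.
P_{Largo} = 67 − 5·5 − 5 = 37.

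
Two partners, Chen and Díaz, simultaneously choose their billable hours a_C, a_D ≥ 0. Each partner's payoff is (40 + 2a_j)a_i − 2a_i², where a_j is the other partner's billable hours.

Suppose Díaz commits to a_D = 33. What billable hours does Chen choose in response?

26.5

Chen's payoff is (40 + 2a_D)a_C − 2a_C².
∂π/∂a_C = 40 + 2a_D − 4a_C = 0, so a_C = 10 + 0.5a_D.
At a_D = 33: a_C = 10 + 0.5·33 = 26.5.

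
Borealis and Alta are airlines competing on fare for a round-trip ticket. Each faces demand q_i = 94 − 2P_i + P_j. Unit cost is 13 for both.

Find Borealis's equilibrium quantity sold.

Borealis's profit: π = (P_{Borealis} − 13)(94 − 2P_{Borealis} + P_{Alta}).
∂π/∂P_{Borealis} = 120 − 4P_{Borealis} + P_{Alta} = 0 ⇒ P_{Borealis} = 30 + 0.25P_{Alta}.
By symmetry P_{Alta} = P_{Borealis}; substituting into the reaction function, 0.75P_{Borealis} = 30 and P_{Borealis} = 40.
q_{Borealis} = 94 − 2·40 + 40 = 54.

54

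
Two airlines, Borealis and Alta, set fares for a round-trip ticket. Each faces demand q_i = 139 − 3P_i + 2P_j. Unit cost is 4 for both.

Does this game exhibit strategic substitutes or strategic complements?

strategic complements

Borealis's profit: π = (P_{Borealis} − 4)(139 − 3P_{Borealis} + 2P_{Alta}).
∂π/∂P_{Borealis} = 151 − 6P_{Borealis} + 2P_{Alta} = 0 ⇒ P_{Borealis} = 151/6 + (1/3)P_{Alta}.
The best-response slope dP_{Borealis}/dP_{Alta} = 1/3 > 0: the reaction function is upward-sloping, so the choices are strategic complements.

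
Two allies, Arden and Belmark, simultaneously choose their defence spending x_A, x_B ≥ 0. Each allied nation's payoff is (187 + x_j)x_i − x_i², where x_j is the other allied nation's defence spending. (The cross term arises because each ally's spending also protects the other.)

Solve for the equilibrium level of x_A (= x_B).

187

Arden's payoff is (187 + x_B)x_A − x_A².
∂π/∂x_A = 187 + x_B − 2x_A = 0, so x_A = 93.5 + 0.5x_B.
By symmetry x_B = x_A; substituting into the reaction function, 0.5x_A = 93.5 and x_A = 187.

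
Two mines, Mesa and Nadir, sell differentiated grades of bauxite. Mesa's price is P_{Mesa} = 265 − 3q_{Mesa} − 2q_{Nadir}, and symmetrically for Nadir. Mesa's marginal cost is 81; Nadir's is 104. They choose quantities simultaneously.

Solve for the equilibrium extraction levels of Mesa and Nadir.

24.4375, 18.6875

Mine Mesa's profit: π = q_{Mesa}(265 − 3q_{Mesa} − 2q_{Nadir}) − 81q_{Mesa}.
∂π/∂q_{Mesa} = 184 − 6q_{Mesa} − 2q_{Nadir} = 0 ⇒ q_{Mesa} = 92/3 − (1/3)q_{Nadir}.
Similarly q_{Nadir} = 161/6 − (1/3)q_{Mesa}.
Solving the two reaction functions simultaneously: (1 − (−1/3)(−1/3))q_{Mesa} = 92/3 − (1/3)·(161/6), so (8/9)q_{Mesa} = 391/18 and q_{Mesa} = 24.4375.
Then q_{Nadir} = 161/6 − (1/3)·24.4375 = 18.6875.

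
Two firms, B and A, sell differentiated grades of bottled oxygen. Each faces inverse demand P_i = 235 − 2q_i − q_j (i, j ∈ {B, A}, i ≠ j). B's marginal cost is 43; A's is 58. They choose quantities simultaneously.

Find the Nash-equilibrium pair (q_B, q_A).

Firm B's profit: π = q_B(235 − 2q_B − q_A) − 43q_B.
∂π/∂q_B = 192 − 4q_B − q_A = 0 ⇒ q_B = 48 − 0.25q_A.
Similarly q_A = 44.25 − 0.25q_B.
Plugging q_A into B's best response: q_B = 48 − 0.25(44.25 − 0.25q_B) ⇒ 0.9375q_B = 36.9375, so q_B = 39.4.
Then q_A = 44.25 − 0.25·39.4 = 34.4.

39.4, 34.4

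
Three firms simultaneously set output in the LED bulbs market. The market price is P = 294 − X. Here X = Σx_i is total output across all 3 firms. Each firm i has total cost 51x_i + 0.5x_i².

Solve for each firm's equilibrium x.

A representative firm's profit is π_i = x_i(294 − X) − 51x_i − 0.5x_i², with X = x_i + Σ_{j≠i} x_j.
First-order condition: 243 − 3x_i − Σ_{j≠i} x_j = 0.
With identical firms, set every x_j = x: then 243 − 3x − 2x = 0, i.e. x = 243/5 = 48.6.

48.6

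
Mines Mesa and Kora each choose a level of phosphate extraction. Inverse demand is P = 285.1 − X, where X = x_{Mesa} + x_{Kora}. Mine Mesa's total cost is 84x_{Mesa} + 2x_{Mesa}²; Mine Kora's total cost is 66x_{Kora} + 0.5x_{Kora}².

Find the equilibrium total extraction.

88.1

Mine Mesa's profit: π = x_{Mesa}(285.1 − (x_{Mesa} + x_{Kora})) − 84x_{Mesa} − 2x_{Mesa}².
∂π/∂x_{Mesa} = 201.1 − 6x_{Mesa} − x_{Kora} = 0, so x_{Mesa} = 2011/60 − (1/6)x_{Kora}.
For Kora: ∂π/∂x_{Kora} = 219.1 − 3x_{Kora} − x_{Mesa} = 0 ⇒ x_{Kora} = 2191/30 − (1/3)x_{Mesa}.
Solving the two reaction functions simultaneously: (1 − (−1/6)(−1/3))x_{Mesa} = 2011/60 − (1/6)·(2191/30), so (17/18)x_{Mesa} = 1921/90 and x_{Mesa} = 22.6.
Then x_{Kora} = 2191/30 − (1/3)·22.6 = 65.5.
Total extraction: 22.6 + 65.5 = 88.1.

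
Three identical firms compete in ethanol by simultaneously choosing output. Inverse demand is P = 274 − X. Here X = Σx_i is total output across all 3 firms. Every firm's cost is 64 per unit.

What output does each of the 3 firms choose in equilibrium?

52.5

A representative firm's profit is π_i = x_i(274 − X) − 64x_i, with X = x_i + Σ_{j≠i} x_j.
First-order condition: 210 − 2x_i − Σ_{j≠i} x_j = 0.
Imposing symmetry (x_j = x for all j) turns Σ_{j≠i} x_j into 2x, so 210 = 4x and x = 52.5.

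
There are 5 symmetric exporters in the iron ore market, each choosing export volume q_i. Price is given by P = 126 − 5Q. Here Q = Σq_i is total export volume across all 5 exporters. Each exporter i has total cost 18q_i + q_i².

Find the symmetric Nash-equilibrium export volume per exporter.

A representative exporter's profit is π_i = q_i(126 − 5Q) − 18q_i − q_i², with Q = q_i + Σ_{j≠i} q_j.
First-order condition: 108 − 12q_i − 5Σ_{j≠i} q_j = 0.
In a symmetric equilibrium every exporter chooses the same q, so Σ_{j≠i} q_j = 4q. The condition becomes 108 − 32q = 0, giving q = 108/32 = 3.375.

3.375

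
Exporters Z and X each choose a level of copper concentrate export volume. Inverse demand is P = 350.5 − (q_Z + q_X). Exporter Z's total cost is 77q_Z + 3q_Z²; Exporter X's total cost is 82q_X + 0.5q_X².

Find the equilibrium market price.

245

Exporter Z's profit: π = q_Z(350.5 − (q_Z + q_X)) − 77q_Z − 3q_Z².
∂π/∂q_Z = 273.5 − 8q_Z − q_X = 0, so q_Z = 34.1875 − 0.125q_X.
For X: ∂π/∂q_X = 268.5 − 3q_X − q_Z = 0 ⇒ q_X = 89.5 − (1/3)q_Z.
Plugging q_X into Z's best response: q_Z = 34.1875 − 0.125(89.5 − (1/3)q_Z) ⇒ (23/24)q_Z = 23, so q_Z = 24.
Then q_X = 89.5 − (1/3)·24 = 81.5.
Equilibrium price: P = 350.5 − 105.5 = 245.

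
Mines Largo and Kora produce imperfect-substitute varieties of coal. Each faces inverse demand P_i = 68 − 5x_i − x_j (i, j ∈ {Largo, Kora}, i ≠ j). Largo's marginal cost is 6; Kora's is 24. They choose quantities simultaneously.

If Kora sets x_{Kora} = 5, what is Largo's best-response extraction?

Mine Largo's profit: π = x_{Largo}(68 − 5x_{Largo} − x_{Kora}) − 6x_{Largo}.
∂π/∂x_{Largo} = 62 − 10x_{Largo} − x_{Kora} = 0 ⇒ x_{Largo} = 6.2 − 0.1x_{Kora}.
At x_{Kora} = 5: x_{Largo} = 6.2 − 0.1·5 = 5.7.

5.7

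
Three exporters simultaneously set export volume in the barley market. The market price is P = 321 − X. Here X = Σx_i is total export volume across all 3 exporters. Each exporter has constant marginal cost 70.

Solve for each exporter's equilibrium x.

A representative exporter's profit is π_i = x_i(321 − X) − 70x_i, with X = x_i + Σ_{j≠i} x_j.
First-order condition: 251 − 2x_i − Σ_{j≠i} x_j = 0.
Imposing symmetry (x_j = x for all j) turns Σ_{j≠i} x_j into 2x, so 251 = 4x and x = 62.75.

62.75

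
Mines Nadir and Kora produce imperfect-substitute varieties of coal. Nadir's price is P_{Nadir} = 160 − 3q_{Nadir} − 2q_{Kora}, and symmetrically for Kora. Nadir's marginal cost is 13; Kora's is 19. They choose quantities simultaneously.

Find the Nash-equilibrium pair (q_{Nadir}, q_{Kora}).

18.75, 17.25

Mine Nadir's profit: π = q_{Nadir}(160 − 3q_{Nadir} − 2q_{Kora}) − 13q_{Nadir}.
∂π/∂q_{Nadir} = 147 − 6q_{Nadir} − 2q_{Kora} = 0 ⇒ q_{Nadir} = 24.5 − (1/3)q_{Kora}.
Similarly q_{Kora} = 23.5 − (1/3)q_{Nadir}.
Substituting the second reaction function into the first: q_{Nadir} = 24.5 − (1/3)(23.5 − (1/3)q_{Nadir}), which gives (8/9)q_{Nadir} = 50/3 ⇒ q_{Nadir} = 18.75.
Then q_{Kora} = 23.5 − (1/3)·18.75 = 17.25.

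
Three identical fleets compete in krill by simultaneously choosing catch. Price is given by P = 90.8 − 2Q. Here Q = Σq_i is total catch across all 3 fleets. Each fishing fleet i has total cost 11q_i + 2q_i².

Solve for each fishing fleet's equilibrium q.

A representative fishing fleet's profit is π_i = q_i(90.8 − 2Q) − 11q_i − 2q_i², with Q = q_i + Σ_{j≠i} q_j.
First-order condition: 79.8 − 8q_i − 2Σ_{j≠i} q_j = 0.
With identical fishing fleets, set every q_j = q: then 79.8 − 8q − 4q = 0, i.e. q = 79.8/12 = 6.65.

6.65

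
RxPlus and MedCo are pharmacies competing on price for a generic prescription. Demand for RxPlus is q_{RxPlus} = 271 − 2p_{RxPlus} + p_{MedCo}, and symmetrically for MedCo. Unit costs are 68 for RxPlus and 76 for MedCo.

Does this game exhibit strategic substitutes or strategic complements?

strategic complements

RxPlus's profit: π = (p_{RxPlus} − 68)(271 − 2p_{RxPlus} + p_{MedCo}).
∂π/∂p_{RxPlus} = 407 − 4p_{RxPlus} + p_{MedCo} = 0 ⇒ p_{RxPlus} = 101.75 + 0.25p_{MedCo}.
The best-response slope dp_{RxPlus}/dp_{MedCo} = 0.25 > 0: the reaction function is upward-sloping, so the choices are strategic complements.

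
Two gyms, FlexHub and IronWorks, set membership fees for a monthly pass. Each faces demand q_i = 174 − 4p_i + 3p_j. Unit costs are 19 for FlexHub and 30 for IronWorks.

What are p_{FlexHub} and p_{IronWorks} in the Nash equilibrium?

FlexHub's profit: π = (p_{FlexHub} − 19)(174 − 4p_{FlexHub} + 3p_{IronWorks}).
∂π/∂p_{FlexHub} = 250 − 8p_{FlexHub} + 3p_{IronWorks} = 0 ⇒ p_{FlexHub} = 31.25 + 0.375p_{IronWorks}.
Similarly p_{IronWorks} = 36.75 + 0.375p_{FlexHub}.
Substituting the second reaction function into the first: p_{FlexHub} = 31.25 + 0.375(36.75 + 0.375p_{FlexHub}), which gives (55/64)p_{FlexHub} = 1441/32 ⇒ p_{FlexHub} = 52.4.
Then p_{IronWorks} = 36.75 + 0.375·52.4 = 56.4.

52.4, 56.4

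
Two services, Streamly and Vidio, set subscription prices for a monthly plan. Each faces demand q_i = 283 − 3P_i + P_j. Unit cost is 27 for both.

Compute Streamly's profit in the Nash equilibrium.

6292.92

Streamly's profit: π = (P_{Streamly} − 27)(283 − 3P_{Streamly} + P_{Vidio}).
∂π/∂P_{Streamly} = 364 − 6P_{Streamly} + P_{Vidio} = 0 ⇒ P_{Streamly} = 182/3 + (1/6)P_{Vidio}.
The game is symmetric, so in equilibrium P_{Vidio} = P_{Streamly}: the reaction function gives (5/6)P_{Streamly} = 182/3, hence P_{Streamly} = 72.8.
q_{Streamly} = 283 − 3·72.8 + 72.8 = 137.4.
Profit = (72.8 − 27)·137.4 = 6292.92.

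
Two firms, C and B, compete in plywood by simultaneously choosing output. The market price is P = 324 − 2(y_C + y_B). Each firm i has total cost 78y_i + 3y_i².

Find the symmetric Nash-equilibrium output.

20.5

Firm C's profit: π = y_C(324 − 2(y_C + y_B)) − 78y_C − 3y_C².
∂π/∂y_C = 246 − 10y_C − 2y_B = 0, so y_C = 24.6 − 0.2y_B.
By symmetry y_B = y_C; substituting into the reaction function, 1.2y_C = 24.6 and y_C = 20.5.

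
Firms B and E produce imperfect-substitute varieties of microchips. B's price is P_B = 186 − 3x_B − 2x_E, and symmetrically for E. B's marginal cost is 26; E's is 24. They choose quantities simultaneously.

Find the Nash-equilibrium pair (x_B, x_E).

Firm B's profit: π = x_B(186 − 3x_B − 2x_E) − 26x_B.
∂π/∂x_B = 160 − 6x_B − 2x_E = 0 ⇒ x_B = 80/3 − (1/3)x_E.
Similarly x_E = 27 − (1/3)x_B.
Substituting the second reaction function into the first: x_B = 80/3 − (1/3)(27 − (1/3)x_B), which gives (8/9)x_B = 53/3 ⇒ x_B = 19.875.
Then x_E = 27 − (1/3)·19.875 = 20.375.

19.875, 20.375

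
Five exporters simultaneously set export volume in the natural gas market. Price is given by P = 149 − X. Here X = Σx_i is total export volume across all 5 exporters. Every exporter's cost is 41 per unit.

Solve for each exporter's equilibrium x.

A representative exporter's profit is π_i = x_i(149 − X) − 41x_i, with X = x_i + Σ_{j≠i} x_j.
First-order condition: 108 − 2x_i − Σ_{j≠i} x_j = 0.
In a symmetric equilibrium every exporter chooses the same x, so Σ_{j≠i} x_j = 4x. The condition becomes 108 − 6x = 0, giving x = 108/6 = 18.

18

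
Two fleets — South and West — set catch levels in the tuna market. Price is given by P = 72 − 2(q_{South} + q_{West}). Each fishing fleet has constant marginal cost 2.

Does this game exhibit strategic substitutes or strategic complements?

strategic substitutes

Fishing fleet South's profit: π = q_{South}(72 − 2(q_{South} + q_{West})) − 2q_{South}.
∂π/∂q_{South} = 70 − 4q_{South} − 2q_{West} = 0, so q_{South} = 17.5 − 0.5q_{West}.
The best-response slope dq_{South}/dq_{West} = −0.5 < 0: the reaction function is downward-sloping, so the choices are strategic substitutes.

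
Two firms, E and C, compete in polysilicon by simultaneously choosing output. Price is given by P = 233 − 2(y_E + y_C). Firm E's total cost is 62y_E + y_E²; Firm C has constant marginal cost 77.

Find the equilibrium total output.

Firm E's profit: π = y_E(233 − 2(y_E + y_C)) − 62y_E − y_E².
∂π/∂y_E = 171 − 6y_E − 2y_C = 0, so y_E = 28.5 − (1/3)y_C.
For C: ∂π/∂y_C = 156 − 4y_C − 2y_E = 0 ⇒ y_C = 39 − 0.5y_E.
Substituting the second reaction function into the first: y_E = 28.5 − (1/3)(39 − 0.5y_E), which gives (5/6)y_E = 15.5 ⇒ y_E = 18.6.
Then y_C = 39 − 0.5·18.6 = 29.7.
Total output: 18.6 + 29.7 = 48.3.

48.3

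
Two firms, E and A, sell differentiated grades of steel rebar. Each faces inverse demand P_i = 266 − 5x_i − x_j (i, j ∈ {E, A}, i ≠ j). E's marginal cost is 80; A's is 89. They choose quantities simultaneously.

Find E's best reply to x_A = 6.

18

Firm E's profit: π = x_E(266 − 5x_E − x_A) − 80x_E.
∂π/∂x_E = 186 − 10x_E − x_A = 0 ⇒ x_E = 18.6 − 0.1x_A.
At x_A = 6: x_E = 18.6 − 0.1·6 = 18.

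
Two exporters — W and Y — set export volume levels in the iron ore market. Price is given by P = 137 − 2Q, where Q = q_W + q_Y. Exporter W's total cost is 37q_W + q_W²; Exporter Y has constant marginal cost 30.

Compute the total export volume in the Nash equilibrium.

Exporter W's profit: π = q_W(137 − 2(q_W + q_Y)) − 37q_W − q_W².
∂π/∂q_W = 100 − 6q_W − 2q_Y = 0, so q_W = 50/3 − (1/3)q_Y.
For Y: ∂π/∂q_Y = 107 − 4q_Y − 2q_W = 0 ⇒ q_Y = 26.75 − 0.5q_W.
Plugging q_Y into W's best response: q_W = 50/3 − (1/3)(26.75 − 0.5q_W) ⇒ (5/6)q_W = 7.75, so q_W = 9.3.
Then q_Y = 26.75 − 0.5·9.3 = 22.1.
Total export volume: 9.3 + 22.1 = 31.4.

31.4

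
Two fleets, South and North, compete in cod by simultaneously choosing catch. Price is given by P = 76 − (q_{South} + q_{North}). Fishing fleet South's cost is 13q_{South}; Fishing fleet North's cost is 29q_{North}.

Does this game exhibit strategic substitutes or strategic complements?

strategic substitutes

Fishing fleet South's profit: π = q_{South}(76 − (q_{South} + q_{North})) − 13q_{South}.
∂π/∂q_{South} = 63 − 2q_{South} − q_{North} = 0, so q_{South} = 31.5 − 0.5q_{North}.
The best-response slope dq_{South}/dq_{North} = −0.5 < 0: the reaction function is downward-sloping, so the choices are strategic substitutes.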